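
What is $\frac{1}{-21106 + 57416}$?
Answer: $\frac{1}{36310} \approx 2.7541 \cdot 10^{-5}$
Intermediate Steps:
$\frac{1}{-21106 + 57416} = \frac{1}{36310}$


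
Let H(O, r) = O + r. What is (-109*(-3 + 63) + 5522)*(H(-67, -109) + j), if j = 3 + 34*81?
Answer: -2627458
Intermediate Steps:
j = 2757 (j = 3 + 2754 = 2757)
(-109*(-3 + 63) + 5522)*(H(-67, -109) + j) = (-109*(-3 + 63) + 5522)*((-67 - 109) + 2757) = (-109*60 + 5522)*(-176 + 2757) = (-6540 + 5522)*2581 = -1018*2581 = -2627458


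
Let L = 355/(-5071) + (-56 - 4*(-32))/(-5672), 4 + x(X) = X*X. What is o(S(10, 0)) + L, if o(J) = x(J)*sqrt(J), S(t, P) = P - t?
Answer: -297334/3595339 + 96*I*sqrt(10) ≈ -0.0827 + 303.58*I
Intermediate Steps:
x(X) = -4 + X**2 (x(X) = -4 + X*X = -4 + X**2)
o(J) = sqrt(J)*(-4 + J**2) (o(J) = (-4 + J**2)*sqrt(J) = sqrt(J)*(-4 + J**2))
L = -297334/3595339 (L = 355*(-1/5071) + (-56 + 128)*(-1/5672) = -355/5071 + 72*(-1/5672) = -355/5071 - 9/709 = -297334/3595339 ≈ -0.082700)
o(S(10, 0)) + L = sqrt(0 - 1*10)*(-4 + (0 - 1*10)**2) - 297334/3595339 = sqrt(0 - 10)*(-4 + (0 - 10)**2) - 297334/3595339 = sqrt(-10)*(-4 + (-10)**2) - 297334/3595339 = (I*sqrt(10))*(-4 + 100) - 297334/3595339 = (I*sqrt(10))*96 - 297334/3595339 = 96*I*sqrt(10) - 297334/3595339 = -297334/3595339 + 96*I*sqrt(10)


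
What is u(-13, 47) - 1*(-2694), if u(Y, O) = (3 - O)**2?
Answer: 4630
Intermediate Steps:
u(-13, 47) - 1*(-2694) = (-3 + 47)**2 - 1*(-2694) = 44**2 + 2694 = 1936 + 2694 = 4630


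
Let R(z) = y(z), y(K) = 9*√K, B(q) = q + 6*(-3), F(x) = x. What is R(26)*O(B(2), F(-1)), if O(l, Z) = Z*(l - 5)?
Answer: 189*√26 ≈ 963.71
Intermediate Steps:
B(q) = -18 + q (B(q) = q - 18 = -18 + q)
O(l, Z) = Z*(-5 + l)
R(z) = 9*√z
R(26)*O(B(2), F(-1)) = (9*√26)*(-(-5 + (-18 + 2))) = (9*√26)*(-(-5 - 16)) = (9*√26)*(-1*(-21)) = (9*√26)*21 = 189*√26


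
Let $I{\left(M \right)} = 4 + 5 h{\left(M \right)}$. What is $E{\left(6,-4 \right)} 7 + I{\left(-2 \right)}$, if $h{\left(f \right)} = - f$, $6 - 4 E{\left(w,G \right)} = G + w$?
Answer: $21$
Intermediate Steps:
$E{\left(w,G \right)} = \frac{3}{2} - \frac{G}{4} - \frac{w}{4}$ ($E{\left(w,G \right)} = \frac{3}{2} - \frac{G + w}{4} = \frac{3}{2} - \left(\frac{G}{4} + \frac{w}{4}\right) = \frac{3}{2} - \frac{G}{4} - \frac{w}{4}$)
$I{\left(M \right)} = 4 - 5 M$ ($I{\left(M \right)} = 4 + 5 \left(- M\right) = 4 - 5 M$)
$E{\left(6,-4 \right)} 7 + I{\left(-2 \right)} = \left(\frac{3}{2} - -1 - \frac{3}{2}\right) 7 + \left(4 - -10\right) = \left(\frac{3}{2} + 1 - \frac{3}{2}\right) 7 + \left(4 + 10\right) = 1 \cdot 7 + 14 = 7 + 14 = 21$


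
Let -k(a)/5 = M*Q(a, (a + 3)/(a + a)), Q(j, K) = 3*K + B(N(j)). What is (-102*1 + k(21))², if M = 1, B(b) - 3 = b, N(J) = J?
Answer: 2604996/49 ≈ 53163.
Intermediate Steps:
B(b) = 3 + b
Q(j, K) = 3 + j + 3*K (Q(j, K) = 3*K + (3 + j) = 3 + j + 3*K)
k(a) = -15 - 5*a - 15*(3 + a)/(2*a) (k(a) = -5*(3 + a + 3*((a + 3)/(a + a))) = -5*(3 + a + 3*((3 + a)/((2*a)))) = -5*(3 + a + 3*((3 + a)*(1/(2*a)))) = -5*(3 + a + 3*((3 + a)/(2*a))) = -5*(3 + a + 3*(3 + a)/(2*a)) = -15 - 5*a - 15*(3 + a)/(2*a))
(-102*1 + k(21))² = (-102*1 + (-45/2 - 5*21 - 45/2/21))² = (-102 + (-45/2 - 105 - 45/2*1/21))² = (-102 + (-45/2 - 105 - 15/14))² = (-102 - 900/7)² = (-1614/7)² = 2604996/49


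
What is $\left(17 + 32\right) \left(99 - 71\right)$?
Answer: $1372$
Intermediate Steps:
$\left(17 + 32\right) \left(99 - 71\right) = 49 \cdot 28 = 1372$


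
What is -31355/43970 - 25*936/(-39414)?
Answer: -6897599/57767786 ≈ -0.11940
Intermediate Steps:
-31355/43970 - 25*936/(-39414) = -31355*1/43970 - 23400*(-1/39414) = -6271/8794 + 3900/6569 = -6897599/57767786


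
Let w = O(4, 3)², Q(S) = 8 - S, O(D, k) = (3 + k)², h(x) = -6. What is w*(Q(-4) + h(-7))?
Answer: 7776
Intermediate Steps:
w = 1296 (w = ((3 + 3)²)² = (6²)² = 36² = 1296)
w*(Q(-4) + h(-7)) = 1296*((8 - 1*(-4)) - 6) = 1296*((8 + 4) - 6) = 1296*(12 - 6) = 1296*6 = 7776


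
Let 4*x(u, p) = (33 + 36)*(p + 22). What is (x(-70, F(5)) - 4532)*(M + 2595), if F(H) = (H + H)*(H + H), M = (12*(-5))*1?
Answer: -12307425/2 ≈ -6.1537e+6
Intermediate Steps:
M = -60 (M = -60*1 = -60)
F(H) = 4*H² (F(H) = (2*H)*(2*H) = 4*H²)
x(u, p) = 759/2 + 69*p/4 (x(u, p) = ((33 + 36)*(p + 22))/4 = (69*(22 + p))/4 = (1518 + 69*p)/4 = 759/2 + 69*p/4)
(x(-70, F(5)) - 4532)*(M + 2595) = ((759/2 + 69*(4*5²)/4) - 4532)*(-60 + 2595) = ((759/2 + 69*(4*25)/4) - 4532)*2535 = ((759/2 + (69/4)*100) - 4532)*2535 = ((759/2 + 1725) - 4532)*2535 = (4209/2 - 4532)*2535 = -4855/2*2535 = -12307425/2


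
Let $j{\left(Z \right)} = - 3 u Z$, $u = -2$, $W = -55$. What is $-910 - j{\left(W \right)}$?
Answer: $-580$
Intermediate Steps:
$j{\left(Z \right)} = 6 Z$ ($j{\left(Z \right)} = \left(-3\right) \left(-2\right) Z = 6 Z$)
$-910 - j{\left(W \right)} = -910 - 6 \left(-55\right) = -910 - -330 = -910 + 330 = -580$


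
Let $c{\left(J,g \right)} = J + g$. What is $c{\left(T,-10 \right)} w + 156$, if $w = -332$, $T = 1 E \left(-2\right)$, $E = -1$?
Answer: $2812$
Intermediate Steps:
$T = 2$ ($T = 1 \left(-1\right) \left(-2\right) = \left(-1\right) \left(-2\right) = 2$)
$c{\left(T,-10 \right)} w + 156 = \left(2 - 10\right) \left(-332\right) + 156 = \left(-8\right) \left(-332\right) + 156 = 2656 + 156 = 2812$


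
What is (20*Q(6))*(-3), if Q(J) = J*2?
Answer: -720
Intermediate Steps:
Q(J) = 2*J
(20*Q(6))*(-3) = (20*(2*6))*(-3) = (20*12)*(-3) = 240*(-3) = -720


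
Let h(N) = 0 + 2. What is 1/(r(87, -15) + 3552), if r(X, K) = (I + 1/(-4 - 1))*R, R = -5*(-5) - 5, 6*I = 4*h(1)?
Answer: 3/10724 ≈ 0.00027975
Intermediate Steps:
h(N) = 2
I = 4/3 (I = (4*2)/6 = (1/6)*8 = 4/3 ≈ 1.3333)
R = 20 (R = 25 - 5 = 20)
r(X, K) = 68/3 (r(X, K) = (4/3 + 1/(-4 - 1))*20 = (4/3 + 1/(-5))*20 = (4/3 - 1/5)*20 = (17/15)*20 = 68/3)
1/(r(87, -15) + 3552) = 1/(68/3 + 3552) = 1/(10724/3) = 3/10724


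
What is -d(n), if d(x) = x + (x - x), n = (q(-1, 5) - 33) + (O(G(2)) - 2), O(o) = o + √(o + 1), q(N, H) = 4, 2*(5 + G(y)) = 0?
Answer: 36 - 2*I ≈ 36.0 - 2.0*I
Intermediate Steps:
G(y) = -5 (G(y) = -5 + (½)*0 = -5 + 0 = -5)
O(o) = o + √(1 + o)
n = -36 + 2*I (n = (4 - 33) + ((-5 + √(1 - 5)) - 2) = -29 + ((-5 + √(-4)) - 2) = -29 + ((-5 + 2*I) - 2) = -29 + (-7 + 2*I) = -36 + 2*I ≈ -36.0 + 2.0*I)
d(x) = x (d(x) = x + 0 = x)
-d(n) = -(-36 + 2*I) = 36 - 2*I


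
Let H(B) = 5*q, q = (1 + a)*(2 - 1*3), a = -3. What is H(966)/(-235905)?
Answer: -2/47181 ≈ -4.2390e-5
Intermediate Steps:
q = 2 (q = (1 - 3)*(2 - 1*3) = -2*(2 - 3) = -2*(-1) = 2)
H(B) = 10 (H(B) = 5*2 = 10)
H(966)/(-235905) = 10/(-235905) = 10*(-1/235905) = -2/47181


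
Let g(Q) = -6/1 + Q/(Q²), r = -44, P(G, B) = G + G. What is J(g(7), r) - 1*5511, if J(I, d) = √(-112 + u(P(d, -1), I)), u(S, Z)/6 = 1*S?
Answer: -5511 + 8*I*√10 ≈ -5511.0 + 25.298*I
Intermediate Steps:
P(G, B) = 2*G
u(S, Z) = 6*S (u(S, Z) = 6*(1*S) = 6*S)
g(Q) = -6 + 1/Q (g(Q) = -6*1 + Q/Q² = -6 + 1/Q)
J(I, d) = √(-112 + 12*d) (J(I, d) = √(-112 + 6*(2*d)) = √(-112 + 12*d))
J(g(7), r) - 1*5511 = 2*√(-28 + 3*(-44)) - 1*5511 = 2*√(-28 - 132) - 5511 = 2*√(-160) - 5511 = 2*(4*I*√10) - 5511 = 8*I*√10 - 5511 = -5511 + 8*I*√10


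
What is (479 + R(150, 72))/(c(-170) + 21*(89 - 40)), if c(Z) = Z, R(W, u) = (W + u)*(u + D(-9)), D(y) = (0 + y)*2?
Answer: 12467/859 ≈ 14.513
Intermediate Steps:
D(y) = 2*y (D(y) = y*2 = 2*y)
R(W, u) = (-18 + u)*(W + u) (R(W, u) = (W + u)*(u + 2*(-9)) = (W + u)*(u - 18) = (W + u)*(-18 + u) = (-18 + u)*(W + u))
(479 + R(150, 72))/(c(-170) + 21*(89 - 40)) = (479 + (72**2 - 18*150 - 18*72 + 150*72))/(-170 + 21*(89 - 40)) = (479 + (5184 - 2700 - 1296 + 10800))/(-170 + 21*49) = (479 + 11988)/(-170 + 1029) = 12467/859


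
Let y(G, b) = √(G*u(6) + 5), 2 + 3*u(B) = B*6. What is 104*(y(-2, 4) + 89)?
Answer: 9256 + 104*I*√159/3 ≈ 9256.0 + 437.13*I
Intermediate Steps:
u(B) = -⅔ + 2*B (u(B) = -⅔ + (B*6)/3 = -⅔ + (6*B)/3 = -⅔ + 2*B)
y(G, b) = √(5 + 34*G/3) (y(G, b) = √(G*(-⅔ + 2*6) + 5) = √(G*(-⅔ + 12) + 5) = √(G*(34/3) + 5) = √(34*G/3 + 5) = √(5 + 34*G/3))
104*(y(-2, 4) + 89) = 104*(√(45 + 102*(-2))/3 + 89) = 104*(√(45 - 204)/3 + 89) = 104*(√(-159)/3 + 89) = 104*((I*√159)/3 + 89) = 104*(I*√159/3 + 89) = 104*(89 + I*√159/3) = 9256 + 104*I*√159/3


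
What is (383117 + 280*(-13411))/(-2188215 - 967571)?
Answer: 3371963/3155786 ≈ 1.0685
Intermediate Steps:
(383117 + 280*(-13411))/(-2188215 - 967571) = (383117 - 3755080)/(-3155786) = -3371963*(-1/3155786) = 3371963/3155786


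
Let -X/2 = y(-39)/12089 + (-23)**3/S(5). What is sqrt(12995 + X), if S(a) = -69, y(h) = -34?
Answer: sqrt(16628408873769)/36267 ≈ 112.44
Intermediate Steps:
X = -12789958/36267 (X = -2*(-34/12089 + (-23)**3/(-69)) = -2*(-34*1/12089 - 12167*(-1/69)) = -2*(-34/12089 + 529/3) = -2*6394979/36267 = -12789958/36267 ≈ -352.66)
sqrt(12995 + X) = sqrt(12995 - 12789958/36267) = sqrt(458499707/36267) = sqrt(16628408873769)/36267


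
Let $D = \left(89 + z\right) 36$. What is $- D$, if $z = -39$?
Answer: $-1800$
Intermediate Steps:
$D = 1800$ ($D = \left(89 - 39\right) 36 = 50 \cdot 36 = 1800$)
$- D = \left(-1\right) 1800 = -1800$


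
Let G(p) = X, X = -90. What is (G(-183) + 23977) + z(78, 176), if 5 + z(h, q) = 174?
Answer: 24056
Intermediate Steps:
z(h, q) = 169 (z(h, q) = -5 + 174 = 169)
G(p) = -90
(G(-183) + 23977) + z(78, 176) = (-90 + 23977) + 169 = 23887 + 169 = 24056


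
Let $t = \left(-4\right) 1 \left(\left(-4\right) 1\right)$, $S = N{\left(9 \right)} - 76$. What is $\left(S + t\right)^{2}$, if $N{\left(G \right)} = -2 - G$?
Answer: $5041$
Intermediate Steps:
$S = -87$ ($S = \left(-2 - 9\right) - 76 = -11 - 76 = -87$)
$t = 16$ ($t = \left(-4\right) \left(-4\right) = 16$)
$\left(S + t\right)^{2} = \left(-87 + 16\right)^{2} = \left(-71\right)^{2} = 5041$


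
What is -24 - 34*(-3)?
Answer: 78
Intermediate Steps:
-24 - 34*(-3) = -24 + 102 = 78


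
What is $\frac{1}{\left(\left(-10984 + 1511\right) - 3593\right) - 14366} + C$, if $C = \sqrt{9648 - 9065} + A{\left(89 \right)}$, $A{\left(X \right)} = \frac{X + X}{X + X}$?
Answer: $\frac{27431}{27432} + \sqrt{583} \approx 25.145$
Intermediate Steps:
$A{\left(X \right)} = 1$ ($A{\left(X \right)} = \frac{2 X}{2 X} = 2 X \frac{1}{2 X} = 1$)
$C = 1 + \sqrt{583}$ ($C = \sqrt{9648 - 9065} + 1 = \sqrt{583} + 1 = 1 + \sqrt{583} \approx 25.145$)
$\frac{1}{\left(\left(-10984 + 1511\right) - 3593\right) - 14366} + C = \frac{1}{\left(\left(-10984 + 1511\right) - 3593\right) - 14366} + \left(1 + \sqrt{583}\right) = \frac{1}{\left(-9473 - 3593\right) - 14366} + \left(1 + \sqrt{583}\right) = \frac{1}{-13066 - 14366} + \left(1 + \sqrt{583}\right) = \frac{1}{-27432} + \left(1 + \sqrt{583}\right) = - \frac{1}{27432} + \left(1 + \sqrt{583}\right) = \frac{27431}{27432} + \sqrt{583}$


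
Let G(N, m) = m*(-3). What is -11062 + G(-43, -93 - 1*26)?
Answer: -10705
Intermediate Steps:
G(N, m) = -3*m
-11062 + G(-43, -93 - 1*26) = -11062 - 3*(-93 - 1*26) = -11062 - 3*(-93 - 26) = -11062 - 3*(-119) = -11062 + 357 = -10705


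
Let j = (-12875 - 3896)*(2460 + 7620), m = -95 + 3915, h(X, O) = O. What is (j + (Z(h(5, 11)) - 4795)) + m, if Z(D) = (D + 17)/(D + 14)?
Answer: -4226316347/25 ≈ -1.6905e+8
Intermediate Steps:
m = 3820
Z(D) = (17 + D)/(14 + D)
j = -169051680 (j = -16771*10080 = -169051680)
(j + (Z(h(5, 11)) - 4795)) + m = (-169051680 + ((17 + 11)/(14 + 11) - 4795)) + 3820 = (-169051680 + (28/25 - 4795)) + 3820 = (-169051680 - 119847/25) + 3820 = -4226411847/25 + 3820 = -4226316347/25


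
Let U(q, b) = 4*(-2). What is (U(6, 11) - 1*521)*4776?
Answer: -2526504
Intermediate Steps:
U(q, b) = -8
(U(6, 11) - 1*521)*4776 = (-8 - 1*521)*4776 = (-8 - 521)*4776 = -529*4776 = -2526504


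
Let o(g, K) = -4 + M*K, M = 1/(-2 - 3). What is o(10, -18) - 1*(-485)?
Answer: 2423/5 ≈ 484.60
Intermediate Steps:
M = -1/5 (M = 1/(-5) = -1/5 ≈ -0.20000)
o(g, K) = -4 - K/5
o(10, -18) - 1*(-485) = (-4 - 1/5*(-18)) - 1*(-485) = (-4 + 18/5) + 485 = -2/5 + 485 = 2423/5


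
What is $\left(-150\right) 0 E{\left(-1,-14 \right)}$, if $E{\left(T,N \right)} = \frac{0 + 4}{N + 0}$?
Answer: $0$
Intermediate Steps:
$E{\left(T,N \right)} = \frac{4}{N}$
$\left(-150\right) 0 E{\left(-1,-14 \right)} = \left(-150\right) 0 \frac{4}{-14} = 0 \cdot 4 \left(- \frac{1}{14}\right) = 0 \left(- \frac{2}{7}\right) = 0$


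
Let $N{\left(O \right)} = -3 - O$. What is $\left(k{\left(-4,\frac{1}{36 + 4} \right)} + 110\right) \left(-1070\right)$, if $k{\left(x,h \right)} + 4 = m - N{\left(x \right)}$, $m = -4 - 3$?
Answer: $-104860$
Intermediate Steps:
$m = -7$
$k{\left(x,h \right)} = -8 + x$ ($k{\left(x,h \right)} = -4 - \left(4 - x\right) = -4 + \left(-7 + \left(3 + x\right)\right) = -4 + \left(-4 + x\right) = -8 + x$)
$\left(k{\left(-4,\frac{1}{36 + 4} \right)} + 110\right) \left(-1070\right) = \left(\left(-8 - 4\right) + 110\right) \left(-1070\right) = \left(-12 + 110\right) \left(-1070\right) = 98 \left(-1070\right) = -104860$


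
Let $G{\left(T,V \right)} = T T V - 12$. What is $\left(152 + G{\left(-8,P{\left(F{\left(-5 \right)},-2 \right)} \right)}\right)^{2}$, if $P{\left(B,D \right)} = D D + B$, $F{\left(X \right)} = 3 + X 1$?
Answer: $71824$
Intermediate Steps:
$F{\left(X \right)} = 3 + X$
$P{\left(B,D \right)} = B + D^{2}$ ($P{\left(B,D \right)} = D^{2} + B = B + D^{2}$)
$G{\left(T,V \right)} = -12 + V T^{2}$ ($G{\left(T,V \right)} = T^{2} V - 12 = V T^{2} - 12 = -12 + V T^{2}$)
$\left(152 + G{\left(-8,P{\left(F{\left(-5 \right)},-2 \right)} \right)}\right)^{2} = \left(152 - \left(12 - \left(\left(3 - 5\right) + \left(-2\right)^{2}\right) \left(-8\right)^{2}\right)\right)^{2} = \left(152 - \left(12 - \left(-2 + 4\right) 64\right)\right)^{2} = \left(152 + \left(-12 + 2 \cdot 64\right)\right)^{2} = \left(152 + \left(-12 + 128\right)\right)^{2} = \left(152 + 116\right)^{2} = 268^{2} = 71824$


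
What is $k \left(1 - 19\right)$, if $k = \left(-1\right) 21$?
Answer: $378$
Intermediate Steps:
$k = -21$
$k \left(1 - 19\right) = - 21 \left(1 - 19\right) = \left(-21\right) \left(-18\right) = 378$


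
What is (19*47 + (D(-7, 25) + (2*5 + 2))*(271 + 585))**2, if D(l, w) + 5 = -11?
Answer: 6405961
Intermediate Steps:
D(l, w) = -16 (D(l, w) = -5 - 11 = -16)
(19*47 + (D(-7, 25) + (2*5 + 2))*(271 + 585))**2 = (19*47 + (-16 + (2*5 + 2))*(271 + 585))**2 = (893 + (-16 + (10 + 2))*856)**2 = (893 + (-16 + 12)*856)**2 = (893 - 4*856)**2 = (893 - 3424)**2 = (-2531)**2 = 6405961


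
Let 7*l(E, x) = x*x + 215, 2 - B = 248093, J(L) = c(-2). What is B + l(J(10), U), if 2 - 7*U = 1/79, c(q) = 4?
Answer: -531013450749/2140663 ≈ -2.4806e+5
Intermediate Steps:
J(L) = 4
U = 157/553 (U = 2/7 - ⅐/79 = 2/7 - ⅐*1/79 = 2/7 - 1/553 = 157/553 ≈ 0.28391)
B = -248091 (B = 2 - 1*248093 = 2 - 248093 = -248091)
l(E, x) = 215/7 + x²/7 (l(E, x) = (x*x + 215)/7 = (x² + 215)/7 = (215 + x²)/7 = 215/7 + x²/7)
B + l(J(10), U) = -248091 + (215/7 + (157/553)²/7) = -248091 + (215/7 + (⅐)*(24649/305809)) = -248091 + (215/7 + 24649/2140663) = -248091 + 65773584/2140663 = -531013450749/2140663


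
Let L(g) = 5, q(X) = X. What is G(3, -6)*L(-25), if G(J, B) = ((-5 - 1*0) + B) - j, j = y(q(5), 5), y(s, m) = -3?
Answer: -40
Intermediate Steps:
j = -3
G(J, B) = -2 + B (G(J, B) = ((-5 - 1*0) + B) - 1*(-3) = ((-5 + 0) + B) + 3 = (-5 + B) + 3 = -2 + B)
G(3, -6)*L(-25) = (-2 - 6)*5 = -8*5 = -40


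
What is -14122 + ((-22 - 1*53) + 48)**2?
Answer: -13393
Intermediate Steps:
-14122 + ((-22 - 1*53) + 48)**2 = -14122 + ((-22 - 53) + 48)**2 = -14122 + (-75 + 48)**2 = -14122 + (-27)**2 = -14122 + 729 = -13393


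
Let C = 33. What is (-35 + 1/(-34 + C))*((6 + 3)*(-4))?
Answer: 1296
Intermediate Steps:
(-35 + 1/(-34 + C))*((6 + 3)*(-4)) = (-35 + 1/(-34 + 33))*((6 + 3)*(-4)) = (-35 + 1/(-1))*(9*(-4)) = (-35 - 1)*(-36) = -36*(-36) = 1296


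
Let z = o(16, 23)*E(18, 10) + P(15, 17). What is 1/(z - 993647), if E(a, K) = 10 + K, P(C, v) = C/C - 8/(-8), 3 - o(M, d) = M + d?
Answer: -1/994365 ≈ -1.0057e-6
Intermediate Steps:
o(M, d) = 3 - M - d (o(M, d) = 3 - (M + d) = 3 + (-M - d) = 3 - M - d)
P(C, v) = 2 (P(C, v) = 1 - 8*(-⅛) = 1 + 1 = 2)
z = -718 (z = (3 - 1*16 - 1*23)*(10 + 10) + 2 = (3 - 16 - 23)*20 + 2 = -36*20 + 2 = -720 + 2 = -718)
1/(z - 993647) = 1/(-718 - 993647) = 1/(-994365) = -1/994365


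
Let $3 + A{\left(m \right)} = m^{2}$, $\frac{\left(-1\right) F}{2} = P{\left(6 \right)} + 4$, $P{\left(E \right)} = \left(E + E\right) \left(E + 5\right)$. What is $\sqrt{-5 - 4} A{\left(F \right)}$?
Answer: $221943 i \approx 2.2194 \cdot 10^{5} i$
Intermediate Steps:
$P{\left(E \right)} = 2 E \left(5 + E\right)$
$F = -272$ ($F = - 2 \left(2 \cdot 6 \left(5 + 6\right) + 4\right) = - 2 \left(2 \cdot 6 \cdot 11 + 4\right) = - 2 \left(132 + 4\right) = \left(-2\right) 136 = -272$)
$A{\left(m \right)} = -3 + m^{2}$
$\sqrt{-5 - 4} A{\left(F \right)} = \sqrt{-5 - 4} \left(-3 + \left(-272\right)^{2}\right) = \sqrt{-9} \left(-3 + 73984\right) = 3 i 73981 = 221943 i$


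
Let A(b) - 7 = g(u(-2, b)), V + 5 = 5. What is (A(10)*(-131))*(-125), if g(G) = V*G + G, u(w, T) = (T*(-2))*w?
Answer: 769625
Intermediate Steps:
V = 0 (V = -5 + 5 = 0)
u(w, T) = -2*T*w (u(w, T) = (-2*T)*w = -2*T*w)
g(G) = G (g(G) = 0*G + G = 0 + G = G)
A(b) = 7 + 4*b (A(b) = 7 - 2*b*(-2) = 7 + 4*b)
(A(10)*(-131))*(-125) = ((7 + 4*10)*(-131))*(-125) = ((7 + 40)*(-131))*(-125) = (47*(-131))*(-125) = -6157*(-125) = 769625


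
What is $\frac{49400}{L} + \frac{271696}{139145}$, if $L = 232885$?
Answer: $\frac{14029537192}{6480956665} \approx 2.1647$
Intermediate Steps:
$\frac{49400}{L} + \frac{271696}{139145} = \frac{49400}{232885} + \frac{271696}{139145} = 49400 \cdot \frac{1}{232885} + 271696 \cdot \frac{1}{139145} = \frac{9880}{46577} + \frac{271696}{139145} = \frac{14029537192}{6480956665}$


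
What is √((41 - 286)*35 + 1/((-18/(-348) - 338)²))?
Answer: 3*I*√366056460579/19601 ≈ 92.601*I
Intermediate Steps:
√((41 - 286)*35 + 1/((-18/(-348) - 338)²)) = √(-245*35 + 1/((-18*(-1/348) - 338)²)) = √(-8575 + 1/((3/58 - 338)²)) = √(-8575 + 1/((-19601/58)²)) = √(-8575 + 1/(384199201/3364)) = √(-8575 + 3364/384199201) = √(-3294508145211/384199201) = 3*I*√366056460579/19601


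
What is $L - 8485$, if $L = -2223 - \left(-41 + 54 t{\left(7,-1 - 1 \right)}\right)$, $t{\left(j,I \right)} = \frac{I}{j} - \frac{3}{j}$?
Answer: $- \frac{74399}{7} \approx -10628.0$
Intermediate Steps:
$t{\left(j,I \right)} = - \frac{3}{j} + \frac{I}{j}$
$L = - \frac{15004}{7}$ ($L = -2223 + \left(41 - 54 \frac{-3 - 2}{7}\right) = -2223 + \left(41 - 54 \cdot \frac{1}{7} \left(-5\right)\right) = -2223 + \left(41 - - \frac{270}{7}\right) = -2223 + \left(41 + \frac{270}{7}\right) = -2223 + \frac{557}{7} = - \frac{15004}{7} \approx -2143.4$)
$L - 8485 = - \frac{15004}{7} - 8485 = - \frac{74399}{7}$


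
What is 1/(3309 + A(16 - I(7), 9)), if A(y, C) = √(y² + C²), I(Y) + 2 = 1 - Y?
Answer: 1103/3649608 - √73/3649608 ≈ 0.00029988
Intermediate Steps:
I(Y) = -1 - Y (I(Y) = -2 + (1 - Y) = -1 - Y)
A(y, C) = √(C² + y²)
1/(3309 + A(16 - I(7), 9)) = 1/(3309 + √(9² + (16 - (-1 - 1*7))²)) = 1/(3309 + √(81 + (16 - (-1 - 7))²)) = 1/(3309 + √(81 + (16 - 1*(-8))²)) = 1/(3309 + √(81 + (16 + 8)²)) = 1/(3309 + √(81 + 24²)) = 1/(3309 + √(81 + 576)) = 1/(3309 + √657) = 1/(3309 + 3*√73)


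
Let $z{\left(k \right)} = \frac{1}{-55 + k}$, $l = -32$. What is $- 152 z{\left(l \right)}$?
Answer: $\frac{152}{87} \approx 1.7471$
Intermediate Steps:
$- 152 z{\left(l \right)} = - \frac{152}{-55 - 32} = - \frac{152}{-87} = \left(-152\right) \left(- \frac{1}{87}\right) = \frac{152}{87}$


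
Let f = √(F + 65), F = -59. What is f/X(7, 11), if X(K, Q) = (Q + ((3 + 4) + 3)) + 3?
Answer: √6/24 ≈ 0.10206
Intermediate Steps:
X(K, Q) = 13 + Q (X(K, Q) = (Q + (7 + 3)) + 3 = (Q + 10) + 3 = (10 + Q) + 3 = 13 + Q)
f = √6 (f = √(-59 + 65) = √6 ≈ 2.4495)
f/X(7, 11) = √6/(13 + 11) = √6/24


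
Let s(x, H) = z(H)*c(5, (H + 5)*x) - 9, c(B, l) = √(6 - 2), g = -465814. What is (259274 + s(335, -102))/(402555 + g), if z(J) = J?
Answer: -259061/63259 ≈ -4.0952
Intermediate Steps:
c(B, l) = 2 (c(B, l) = √4 = 2)
s(x, H) = -9 + 2*H (s(x, H) = H*2 - 9 = 2*H - 9 = -9 + 2*H)
(259274 + s(335, -102))/(402555 + g) = (259274 + (-9 + 2*(-102)))/(402555 - 465814) = (259274 + (-9 - 204))/(-63259) = (259274 - 213)*(-1/63259) = 259061*(-1/63259) = -259061/63259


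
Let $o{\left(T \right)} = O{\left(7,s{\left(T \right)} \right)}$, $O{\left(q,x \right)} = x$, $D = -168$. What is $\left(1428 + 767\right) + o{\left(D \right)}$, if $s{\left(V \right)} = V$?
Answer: $2027$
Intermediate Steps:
$o{\left(T \right)} = T$
$\left(1428 + 767\right) + o{\left(D \right)} = \left(1428 + 767\right) - 168 = 2195 - 168 = 2027$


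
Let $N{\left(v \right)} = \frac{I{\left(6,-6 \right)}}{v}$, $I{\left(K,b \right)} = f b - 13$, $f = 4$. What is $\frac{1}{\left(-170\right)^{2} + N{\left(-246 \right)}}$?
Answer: $\frac{246}{7109437} \approx 3.4602 \cdot 10^{-5}$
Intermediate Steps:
$I{\left(K,b \right)} = -13 + 4 b$ ($I{\left(K,b \right)} = 4 b - 13 = -13 + 4 b$)
$N{\left(v \right)} = - \frac{37}{v}$ ($N{\left(v \right)} = \frac{-13 + 4 \left(-6\right)}{v} = \frac{-13 - 24}{v} = - \frac{37}{v}$)
$\frac{1}{\left(-170\right)^{2} + N{\left(-246 \right)}} = \frac{1}{\left(-170\right)^{2} - \frac{37}{-246}} = \frac{1}{28900 - - \frac{37}{246}} = \frac{1}{28900 + \frac{37}{246}} = \frac{1}{\frac{7109437}{246}} = \frac{246}{7109437}$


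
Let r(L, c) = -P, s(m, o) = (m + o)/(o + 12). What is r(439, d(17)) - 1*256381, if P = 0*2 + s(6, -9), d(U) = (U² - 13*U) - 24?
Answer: -256380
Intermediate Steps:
s(m, o) = (m + o)/(12 + o)
d(U) = -24 + U² - 13*U
P = -1 (P = 0*2 + (6 - 9)/(12 - 9) = 0 - 3/3 = 0 + (⅓)*(-3) = 0 - 1 = -1)
r(L, c) = 1 (r(L, c) = -1*(-1) = 1)
r(439, d(17)) - 1*256381 = 1 - 1*256381 = 1 - 256381 = -256380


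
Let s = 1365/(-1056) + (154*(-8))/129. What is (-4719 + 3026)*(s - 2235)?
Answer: 172650851627/45408 ≈ 3.8022e+6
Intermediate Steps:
s = -492359/45408 (s = 1365*(-1/1056) - 1232*1/129 = -455/352 - 1232/129 = -492359/45408 ≈ -10.843)
(-4719 + 3026)*(s - 2235) = (-4719 + 3026)*(-492359/45408 - 2235) = -1693*(-101979239/45408) = 172650851627/45408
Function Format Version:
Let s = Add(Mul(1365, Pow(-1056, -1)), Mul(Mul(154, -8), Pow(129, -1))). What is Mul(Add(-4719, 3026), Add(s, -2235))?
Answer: Rational(172650851627, 45408) ≈ 3.8022e+6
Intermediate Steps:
s = Rational(-492359, 45408) (s = Add(Mul(1365, Rational(-1, 1056)), Mul(-1232, Rational(1, 129))) = Add(Rational(-455, 352), Rational(-1232, 129)) = Rational(-492359, 45408) ≈ -10.843)
Mul(Add(-4719, 3026), Add(s, -2235)) = Mul(Add(-4719, 3026), Add(Rational(-492359, 45408), -2235)) = Mul(-1693, Rational(-101979239, 45408)) = Rational(172650851627, 45408)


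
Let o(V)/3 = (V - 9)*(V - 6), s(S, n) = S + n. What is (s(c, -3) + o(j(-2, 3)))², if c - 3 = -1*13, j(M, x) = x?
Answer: 1681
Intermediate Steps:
c = -10 (c = 3 - 1*13 = 3 - 13 = -10)
o(V) = 3*(-9 + V)*(-6 + V) (o(V) = 3*((V - 9)*(V - 6)) = 3*((-9 + V)*(-6 + V)) = 3*(-9 + V)*(-6 + V))
(s(c, -3) + o(j(-2, 3)))² = ((-10 - 3) + (162 - 45*3 + 3*3²))² = (-13 + (162 - 135 + 3*9))² = (-13 + (162 - 135 + 27))² = (-13 + 54)² = 41² = 1681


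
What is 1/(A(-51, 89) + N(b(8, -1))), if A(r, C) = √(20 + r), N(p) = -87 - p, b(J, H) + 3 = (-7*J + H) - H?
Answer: -28/815 - I*√31/815 ≈ -0.034356 - 0.0068316*I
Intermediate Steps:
b(J, H) = -3 - 7*J (b(J, H) = -3 + ((-7*J + H) - H) = -3 + ((H - 7*J) - H) = -3 - 7*J)
1/(A(-51, 89) + N(b(8, -1))) = 1/(√(20 - 51) + (-87 - (-3 - 7*8))) = 1/(√(-31) + (-87 - (-3 - 56))) = 1/(I*√31 + (-87 - 1*(-59))) = 1/(I*√31 + (-87 + 59)) = 1/(I*√31 - 28) = 1/(-28 + I*√31)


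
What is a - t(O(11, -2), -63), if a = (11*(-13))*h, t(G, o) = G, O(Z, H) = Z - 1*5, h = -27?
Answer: 3855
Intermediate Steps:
O(Z, H) = -5 + Z (O(Z, H) = Z - 5 = -5 + Z)
a = 3861 (a = (11*(-13))*(-27) = -143*(-27) = 3861)
a - t(O(11, -2), -63) = 3861 - (-5 + 11) = 3861 - 1*6 = 3861 - 6 = 3855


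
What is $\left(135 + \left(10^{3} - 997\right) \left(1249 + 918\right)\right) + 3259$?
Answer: $9895$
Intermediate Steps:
$\left(135 + \left(10^{3} - 997\right) \left(1249 + 918\right)\right) + 3259 = \left(135 + \left(1000 - 997\right) 2167\right) + 3259 = \left(135 + 3 \cdot 2167\right) + 3259 = \left(135 + 6501\right) + 3259 = 6636 + 3259 = 9895$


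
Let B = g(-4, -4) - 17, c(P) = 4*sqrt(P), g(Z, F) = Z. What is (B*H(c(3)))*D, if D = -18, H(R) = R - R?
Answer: 0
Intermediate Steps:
H(R) = 0
B = -21 (B = -4 - 17 = -21)
(B*H(c(3)))*D = -21*0*(-18) = 0*(-18) = 0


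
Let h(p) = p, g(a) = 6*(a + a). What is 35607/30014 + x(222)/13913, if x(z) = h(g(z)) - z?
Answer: 568694379/417584782 ≈ 1.3619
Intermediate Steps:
g(a) = 12*a (g(a) = 6*(2*a) = 12*a)
x(z) = 11*z (x(z) = 12*z - z = 11*z)
35607/30014 + x(222)/13913 = 35607/30014 + (11*222)/13913 = 35607*(1/30014) + 2442*(1/13913) = 35607/30014 + 2442/13913 = 568694379/417584782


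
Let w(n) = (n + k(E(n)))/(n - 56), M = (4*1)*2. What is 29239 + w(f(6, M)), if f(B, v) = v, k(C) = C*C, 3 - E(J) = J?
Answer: 467813/16 ≈ 29238.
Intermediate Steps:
E(J) = 3 - J
k(C) = C²
M = 8 (M = 4*2 = 8)
w(n) = (n + (3 - n)²)/(-56 + n) (w(n) = (n + (3 - n)²)/(n - 56) = (n + (3 - n)²)/(-56 + n))
29239 + w(f(6, M)) = 29239 + (8 + (-3 + 8)²)/(-56 + 8) = 29239 + (8 + 5²)/(-48) = 29239 - (8 + 25)/48 = 29239 - 1/48*33 = 29239 - 11/16 = 467813/16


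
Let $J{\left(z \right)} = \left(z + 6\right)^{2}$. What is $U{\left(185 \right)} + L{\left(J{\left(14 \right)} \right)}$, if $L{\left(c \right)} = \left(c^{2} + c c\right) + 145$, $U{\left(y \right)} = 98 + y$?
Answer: $320428$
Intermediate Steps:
$J{\left(z \right)} = \left(6 + z\right)^{2}$
$L{\left(c \right)} = 145 + 2 c^{2}$ ($L{\left(c \right)} = \left(c^{2} + c^{2}\right) + 145 = 2 c^{2} + 145 = 145 + 2 c^{2}$)
$U{\left(185 \right)} + L{\left(J{\left(14 \right)} \right)} = \left(98 + 185\right) + \left(145 + 2 \left(\left(6 + 14\right)^{2}\right)^{2}\right) = 283 + \left(145 + 2 \left(20^{2}\right)^{2}\right) = 283 + \left(145 + 2 \cdot 400^{2}\right) = 283 + \left(145 + 2 \cdot 160000\right) = 283 + \left(145 + 320000\right) = 283 + 320145 = 320428$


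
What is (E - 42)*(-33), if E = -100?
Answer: 4686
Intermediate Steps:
(E - 42)*(-33) = (-100 - 42)*(-33) = -142*(-33) = 4686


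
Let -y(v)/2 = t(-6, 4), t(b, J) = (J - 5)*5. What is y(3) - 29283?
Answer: -29273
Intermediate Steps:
t(b, J) = -25 + 5*J (t(b, J) = (-5 + J)*5 = -25 + 5*J)
y(v) = 10 (y(v) = -2*(-25 + 5*4) = -2*(-25 + 20) = -2*(-5) = 10)
y(3) - 29283 = 10 - 29283 = -29273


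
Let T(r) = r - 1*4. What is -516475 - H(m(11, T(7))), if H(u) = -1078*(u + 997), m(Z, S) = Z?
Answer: 570149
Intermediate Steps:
T(r) = -4 + r (T(r) = r - 4 = -4 + r)
H(u) = -1074766 - 1078*u (H(u) = -1078*(997 + u) = -1074766 - 1078*u)
-516475 - H(m(11, T(7))) = -516475 - (-1074766 - 1078*11) = -516475 - (-1074766 - 11858) = -516475 - 1*(-1086624) = -516475 + 1086624 = 570149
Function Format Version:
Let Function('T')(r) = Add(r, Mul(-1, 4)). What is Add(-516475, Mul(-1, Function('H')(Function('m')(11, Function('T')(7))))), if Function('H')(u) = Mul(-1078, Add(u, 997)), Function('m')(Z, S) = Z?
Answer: 570149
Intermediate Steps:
Function('T')(r) = Add(-4, r) (Function('T')(r) = Add(r, -4) = Add(-4, r))
Function('H')(u) = Add(-1074766, Mul(-1078, u)) (Function('H')(u) = Mul(-1078, Add(997, u)) = Add(-1074766, Mul(-1078, u)))
Add(-516475, Mul(-1, Function('H')(Function('m')(11, Function('T')(7))))) = Add(-516475, Mul(-1, Add(-1074766, Mul(-1078, 11)))) = Add(-516475, Mul(-1, Add(-1074766, -11858))) = Add(-516475, Mul(-1, -1086624)) = Add(-516475, 1086624) = 570149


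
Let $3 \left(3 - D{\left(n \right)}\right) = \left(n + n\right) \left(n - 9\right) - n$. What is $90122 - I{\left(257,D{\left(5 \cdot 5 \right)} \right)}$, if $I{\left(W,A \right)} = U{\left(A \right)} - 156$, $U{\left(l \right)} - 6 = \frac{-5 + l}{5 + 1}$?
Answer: $\frac{1625677}{18} \approx 90315.0$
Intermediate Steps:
$U{\left(l \right)} = \frac{31}{6} + \frac{l}{6}$ ($U{\left(l \right)} = 6 + \frac{-5 + l}{5 + 1} = 6 + \frac{-5 + l}{6} = 6 + \left(-5 + l\right) \frac{1}{6} = 6 + \left(- \frac{5}{6} + \frac{l}{6}\right) = \frac{31}{6} + \frac{l}{6}$)
$D{\left(n \right)} = 3 + \frac{n}{3} - \frac{2 n \left(-9 + n\right)}{3}$ ($D{\left(n \right)} = 3 - \frac{\left(n + n\right) \left(n - 9\right) - n}{3} = 3 - \frac{2 n \left(-9 + n\right) - n}{3} = 3 - \frac{- n + 2 n \left(-9 + n\right)}{3} = 3 - \left(- \frac{n}{3} + \frac{2 n \left(-9 + n\right)}{3}\right) = 3 + \frac{n}{3} - \frac{2 n \left(-9 + n\right)}{3}$)
$I{\left(W,A \right)} = - \frac{905}{6} + \frac{A}{6}$ ($I{\left(W,A \right)} = \left(\frac{31}{6} + \frac{A}{6}\right) - 156 = - \frac{905}{6} + \frac{A}{6}$)
$90122 - I{\left(257,D{\left(5 \cdot 5 \right)} \right)} = 90122 - \left(- \frac{905}{6} + \frac{3 - \frac{2 \left(5 \cdot 5\right)^{2}}{3} + \frac{19 \cdot 5 \cdot 5}{3}}{6}\right) = 90122 - \left(- \frac{905}{6} + \frac{3 - \frac{2 \cdot 25^{2}}{3} + \frac{19}{3} \cdot 25}{6}\right) = 90122 - \left(- \frac{905}{6} + \frac{3 - \frac{1250}{3} + \frac{475}{3}}{6}\right) = 90122 - \left(- \frac{905}{6} + \frac{1}{6} \left(- \frac{766}{3}\right)\right) = 90122 - \left(- \frac{905}{6} - \frac{383}{9}\right) = 90122 - - \frac{3481}{18} = 90122 + \frac{3481}{18} = \frac{1625677}{18}$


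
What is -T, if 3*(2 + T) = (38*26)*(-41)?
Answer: 40514/3 ≈ 13505.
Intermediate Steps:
T = -40514/3 (T = -2 + ((38*26)*(-41))/3 = -2 + (988*(-41))/3 = -2 + (1/3)*(-40508) = -2 - 40508/3 = -40514/3 ≈ -13505.)
-T = -1*(-40514/3) = 40514/3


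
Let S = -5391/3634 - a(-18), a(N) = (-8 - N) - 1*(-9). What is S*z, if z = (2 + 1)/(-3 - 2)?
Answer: 223311/18170 ≈ 12.290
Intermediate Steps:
a(N) = 1 - N (a(N) = (-8 - N) + 9 = 1 - N)
z = -3/5 (z = 3/(-5) = 3*(-1/5) = -3/5 ≈ -0.60000)
S = -74437/3634 (S = -5391/3634 - (1 - 1*(-18)) = -5391*1/3634 - (1 + 18) = -5391/3634 - 1*19 = -5391/3634 - 19 = -74437/3634 ≈ -20.483)
S*z = -74437/3634*(-3/5) = 223311/18170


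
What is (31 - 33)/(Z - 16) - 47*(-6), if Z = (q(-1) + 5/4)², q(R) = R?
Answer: 71942/255 ≈ 282.13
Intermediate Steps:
Z = 1/16 (Z = (-1 + 5/4)² = (¼)² = 1/16 ≈ 0.062500)
(31 - 33)/(Z - 16) - 47*(-6) = (31 - 33)/(1/16 - 16) - 47*(-6) = -2/(-255/16) + 282 = -2*(-16/255) + 282 = 32/255 + 282 = 71942/255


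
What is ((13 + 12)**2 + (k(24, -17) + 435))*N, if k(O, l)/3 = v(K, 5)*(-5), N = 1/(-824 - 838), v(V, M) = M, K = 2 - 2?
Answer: -985/1662 ≈ -0.59266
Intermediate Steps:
K = 0
N = -1/1662 (N = 1/(-1662) = -1/1662 ≈ -0.00060168)
k(O, l) = -75 (k(O, l) = 3*(5*(-5)) = 3*(-25) = -75)
((13 + 12)**2 + (k(24, -17) + 435))*N = ((13 + 12)**2 + (-75 + 435))*(-1/1662) = (25**2 + 360)*(-1/1662) = (625 + 360)*(-1/1662) = 985*(-1/1662) = -985/1662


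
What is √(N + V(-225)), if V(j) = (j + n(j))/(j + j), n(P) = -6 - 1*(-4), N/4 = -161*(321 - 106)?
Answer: I*√124613546/30 ≈ 372.1*I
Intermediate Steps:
N = -138460 (N = 4*(-161*(321 - 106)) = 4*(-161*215) = 4*(-34615) = -138460)
n(P) = -2 (n(P) = -6 + 4 = -2)
V(j) = (-2 + j)/(2*j) (V(j) = (j - 2)/(j + j) = (-2 + j)/((2*j)) = (-2 + j)*(1/(2*j)) = (-2 + j)/(2*j))
√(N + V(-225)) = √(-138460 + (½)*(-2 - 225)/(-225)) = √(-138460 + (½)*(-1/225)*(-227)) = √(-138460 + 227/450) = √(-62306773/450) = I*√124613546/30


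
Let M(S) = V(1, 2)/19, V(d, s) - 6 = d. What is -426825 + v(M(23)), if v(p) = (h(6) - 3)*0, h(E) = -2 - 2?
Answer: -426825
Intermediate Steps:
V(d, s) = 6 + d
M(S) = 7/19 (M(S) = (6 + 1)/19 = 7*(1/19) = 7/19)
h(E) = -4
v(p) = 0 (v(p) = (-4 - 3)*0 = -7*0 = 0)
-426825 + v(M(23)) = -426825 + 0 = -426825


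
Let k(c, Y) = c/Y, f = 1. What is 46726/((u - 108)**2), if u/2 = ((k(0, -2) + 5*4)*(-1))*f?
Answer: 23363/10952 ≈ 2.1332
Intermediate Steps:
u = -40 (u = 2*(((0/(-2) + 5*4)*(-1))*1) = 2*(((0*(-1/2) + 20)*(-1))*1) = 2*(((0 + 20)*(-1))*1) = 2*((20*(-1))*1) = 2*(-20*1) = 2*(-20) = -40)
46726/((u - 108)**2) = 46726/((-40 - 108)**2) = 46726/((-148)**2) = 46726/21904 = 46726*(1/21904) = 23363/10952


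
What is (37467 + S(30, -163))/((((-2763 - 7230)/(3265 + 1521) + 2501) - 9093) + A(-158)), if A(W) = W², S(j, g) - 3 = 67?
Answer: 179652082/87918399 ≈ 2.0434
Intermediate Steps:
S(j, g) = 70 (S(j, g) = 3 + 67 = 70)
(37467 + S(30, -163))/((((-2763 - 7230)/(3265 + 1521) + 2501) - 9093) + A(-158)) = (37467 + 70)/((((-2763 - 7230)/(3265 + 1521) + 2501) - 9093) + (-158)²) = 37537/(((-9993/4786 + 2501) - 9093) + 24964) = 37537/((11959793/4786 - 9093) + 24964) = 37537/(-31559305/4786 + 24964) = 37537/(87918399/4786) = 37537*(4786/87918399) = 179652082/87918399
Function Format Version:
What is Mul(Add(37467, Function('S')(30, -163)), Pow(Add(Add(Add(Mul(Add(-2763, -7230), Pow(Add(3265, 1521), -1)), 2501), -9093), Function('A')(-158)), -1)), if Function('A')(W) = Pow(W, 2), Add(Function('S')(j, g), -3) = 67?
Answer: Rational(179652082, 87918399) ≈ 2.0434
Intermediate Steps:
Function('S')(j, g) = 70 (Function('S')(j, g) = Add(3, 67) = 70)
Mul(Add(37467, Function('S')(30, -163)), Pow(Add(Add(Add(Mul(Add(-2763, -7230), Pow(Add(3265, 1521), -1)), 2501), -9093), Function('A')(-158)), -1)) = Mul(Add(37467, 70), Pow(Add(Add(Add(Mul(Add(-2763, -7230), Pow(Add(3265, 1521), -1)), 2501), -9093), Pow(-158, 2)), -1)) = Mul(37537, Pow(Add(Add(Add(Mul(-9993, Pow(4786, -1)), 2501), -9093), 24964), -1)) = Mul(37537, Pow(Add(Add(Add(Mul(-9993, Rational(1, 4786)), 2501), -9093), 24964), -1)) = Mul(37537, Pow(Add(Add(Add(Rational(-9993, 4786), 2501), -9093), 24964), -1)) = Mul(37537, Pow(Add(Add(Rational(11959793, 4786), -9093), 24964), -1)) = Mul(37537, Pow(Add(Rational(-31559305, 4786), 24964), -1)) = Mul(37537, Pow(Rational(87918399, 4786), -1)) = Mul(37537, Rational(4786, 87918399)) = Rational(179652082, 87918399)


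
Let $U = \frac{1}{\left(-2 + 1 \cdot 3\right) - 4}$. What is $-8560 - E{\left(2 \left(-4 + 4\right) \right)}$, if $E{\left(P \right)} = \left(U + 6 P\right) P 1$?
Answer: $-8560$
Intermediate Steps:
$U = - \frac{1}{3}$ ($U = \frac{1}{\left(-2 + 3\right) - 4} = \frac{1}{1 - 4} = \frac{1}{-3} = - \frac{1}{3} \approx -0.33333$)
$E{\left(P \right)} = P \left(- \frac{1}{3} + 6 P\right)$ ($E{\left(P \right)} = \left(- \frac{1}{3} + 6 P\right) P 1 = P \left(- \frac{1}{3} + 6 P\right) 1 = P \left(- \frac{1}{3} + 6 P\right)$)
$-8560 - E{\left(2 \left(-4 + 4\right) \right)} = -8560 - \frac{2 \left(-4 + 4\right) \left(-1 + 18 \cdot 2 \left(-4 + 4\right)\right)}{3} = -8560 - \frac{2 \cdot 0 \left(-1 + 18 \cdot 2 \cdot 0\right)}{3} = -8560 - \frac{1}{3} \cdot 0 \left(-1 + 18 \cdot 0\right) = -8560 - \frac{1}{3} \cdot 0 \left(-1 + 0\right) = -8560 - \frac{1}{3} \cdot 0 \left(-1\right) = -8560 - 0 = -8560 + 0 = -8560$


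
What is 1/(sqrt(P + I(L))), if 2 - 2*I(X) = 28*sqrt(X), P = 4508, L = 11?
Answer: 1/sqrt(4509 - 14*sqrt(11)) ≈ 0.014970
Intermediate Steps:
I(X) = 1 - 14*sqrt(X)
1/(sqrt(P + I(L))) = 1/(sqrt(4508 + (1 - 14*sqrt(11)))) = 1/(sqrt(4509 - 14*sqrt(11))) = 1/sqrt(4509 - 14*sqrt(11))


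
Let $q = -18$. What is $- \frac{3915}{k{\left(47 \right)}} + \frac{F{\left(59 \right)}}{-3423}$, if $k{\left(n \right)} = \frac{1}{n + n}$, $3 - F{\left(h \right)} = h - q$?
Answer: $- \frac{1259698156}{3423} \approx -3.6801 \cdot 10^{5}$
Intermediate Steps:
$F{\left(h \right)} = -15 - h$ ($F{\left(h \right)} = 3 - \left(h - -18\right) = 3 - \left(h + 18\right) = 3 - \left(18 + h\right) = -15 - h$)
$k{\left(n \right)} = \frac{1}{2 n}$
$- \frac{3915}{k{\left(47 \right)}} + \frac{F{\left(59 \right)}}{-3423} = - \frac{3915}{\frac{1}{2} \cdot \frac{1}{47}} + \frac{-15 - 59}{-3423} = - \frac{3915}{\frac{1}{2} \cdot \frac{1}{47}} + \left(-15 - 59\right) \left(- \frac{1}{3423}\right) = - 3915 \frac{1}{\frac{1}{94}} - - \frac{74}{3423} = \left(-3915\right) 94 + \frac{74}{3423} = -368010 + \frac{74}{3423} = - \frac{1259698156}{3423}$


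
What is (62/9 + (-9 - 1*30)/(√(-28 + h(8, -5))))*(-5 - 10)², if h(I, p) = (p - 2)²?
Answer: 1550 - 2925*√21/7 ≈ -364.86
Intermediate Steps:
h(I, p) = (-2 + p)²
(62/9 + (-9 - 1*30)/(√(-28 + h(8, -5))))*(-5 - 10)² = (62/9 + (-9 - 1*30)/(√(-28 + (-2 - 5)²)))*(-5 - 10)² = (62*(⅑) + (-9 - 30)/(√(-28 + (-7)²)))*(-15)² = (62/9 - 39/√(-28 + 49))*225 = (62/9 - 39*√21/21)*225 = (62/9 - 13*√21/7)*225 = 1550 - 2925*√21/7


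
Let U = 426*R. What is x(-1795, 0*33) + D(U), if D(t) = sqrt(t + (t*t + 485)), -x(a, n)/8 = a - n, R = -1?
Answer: 14360 + sqrt(181535) ≈ 14786.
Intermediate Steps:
U = -426 (U = 426*(-1) = -426)
x(a, n) = -8*a + 8*n (x(a, n) = -8*(a - n) = -8*a + 8*n)
D(t) = sqrt(485 + t + t**2) (D(t) = sqrt(t + (t**2 + 485)) = sqrt(t + (485 + t**2)) = sqrt(485 + t + t**2))
x(-1795, 0*33) + D(U) = (-8*(-1795) + 8*(0*33)) + sqrt(485 - 426 + (-426)**2) = (14360 + 8*0) + sqrt(485 - 426 + 181476) = (14360 + 0) + sqrt(181535) = 14360 + sqrt(181535)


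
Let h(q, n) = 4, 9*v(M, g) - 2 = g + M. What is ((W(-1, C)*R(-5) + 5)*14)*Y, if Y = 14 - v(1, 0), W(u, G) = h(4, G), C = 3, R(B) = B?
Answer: -2870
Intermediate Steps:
v(M, g) = 2/9 + M/9 + g/9 (v(M, g) = 2/9 + (g + M)/9 = 2/9 + (M + g)/9 = 2/9 + (M/9 + g/9) = 2/9 + M/9 + g/9)
W(u, G) = 4
Y = 41/3 (Y = 14 - (2/9 + (⅑)*1 + (⅑)*0) = 14 - (2/9 + ⅑ + 0) = 14 - 1*⅓ = 14 - ⅓ = 41/3 ≈ 13.667)
((W(-1, C)*R(-5) + 5)*14)*Y = ((4*(-5) + 5)*14)*(41/3) = ((-20 + 5)*14)*(41/3) = -15*14*(41/3) = -210*41/3 = -2870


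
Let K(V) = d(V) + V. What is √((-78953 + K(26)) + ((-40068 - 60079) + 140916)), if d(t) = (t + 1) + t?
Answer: I*√38105 ≈ 195.21*I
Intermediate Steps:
d(t) = 1 + 2*t (d(t) = (1 + t) + t = 1 + 2*t)
K(V) = 1 + 3*V (K(V) = (1 + 2*V) + V = 1 + 3*V)
√((-78953 + K(26)) + ((-40068 - 60079) + 140916)) = √((-78953 + (1 + 3*26)) + ((-40068 - 60079) + 140916)) = √((-78953 + (1 + 78)) + (-100147 + 140916)) = √((-78953 + 79) + 40769) = √(-78874 + 40769) = √(-38105) = I*√38105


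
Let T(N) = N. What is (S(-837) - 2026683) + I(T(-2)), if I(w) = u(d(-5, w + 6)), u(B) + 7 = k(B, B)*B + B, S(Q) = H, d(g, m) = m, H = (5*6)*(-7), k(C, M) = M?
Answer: -2026880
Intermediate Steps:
H = -210 (H = 30*(-7) = -210)
S(Q) = -210
u(B) = -7 + B + B² (u(B) = -7 + (B*B + B) = -7 + (B² + B) = -7 + (B + B²) = -7 + B + B²)
I(w) = -1 + w + (6 + w)² (I(w) = -7 + (w + 6) + (w + 6)² = -7 + (6 + w) + (6 + w)² = -1 + w + (6 + w)²)
(S(-837) - 2026683) + I(T(-2)) = (-210 - 2026683) + (-1 - 2 + (6 - 2)²) = -2026893 + (-1 - 2 + 4²) = -2026893 + (-1 - 2 + 16) = -2026893 + 13 = -2026880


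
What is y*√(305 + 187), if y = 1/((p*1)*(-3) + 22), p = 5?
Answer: 2*√123/7 ≈ 3.1687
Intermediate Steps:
y = ⅐ (y = 1/((5*1)*(-3) + 22) = 1/(5*(-3) + 22) = 1/(-15 + 22) = 1/7 = ⅐ ≈ 0.14286)
y*√(305 + 187) = √(305 + 187)/7 = √492/7 = (2*√123)/7 = 2*√123/7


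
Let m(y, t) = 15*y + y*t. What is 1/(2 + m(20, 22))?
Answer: 1/742 ≈ 0.0013477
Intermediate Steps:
m(y, t) = 15*y + t*y
1/(2 + m(20, 22)) = 1/(2 + 20*(15 + 22)) = 1/(2 + 20*37) = 1/(2 + 740) = 1/742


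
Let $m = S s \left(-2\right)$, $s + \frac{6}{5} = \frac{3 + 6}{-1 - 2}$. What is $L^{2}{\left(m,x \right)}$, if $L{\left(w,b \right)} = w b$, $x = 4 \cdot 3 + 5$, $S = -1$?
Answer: $\frac{509796}{25} \approx 20392.0$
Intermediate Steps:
$x = 17$ ($x = 12 + 5 = 17$)
$s = - \frac{21}{5}$ ($s = - \frac{6}{5} + \frac{3 + 6}{-1 - 2} = - \frac{6}{5} + \frac{9}{-3} = - \frac{6}{5} + 9 \left(- \frac{1}{3}\right) = - \frac{6}{5} - 3 = - \frac{21}{5} \approx -4.2$)
$m = - \frac{42}{5}$ ($m = \left(-1\right) \left(- \frac{21}{5}\right) \left(-2\right) = \frac{21}{5} \left(-2\right) = - \frac{42}{5} \approx -8.4$)
$L{\left(w,b \right)} = b w$
$L^{2}{\left(m,x \right)} = \left(17 \left(- \frac{42}{5}\right)\right)^{2} = \left(- \frac{714}{5}\right)^{2} = \frac{509796}{25}$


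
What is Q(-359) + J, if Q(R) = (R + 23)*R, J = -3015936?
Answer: -2895312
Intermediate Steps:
Q(R) = R*(23 + R) (Q(R) = (23 + R)*R = R*(23 + R))
Q(-359) + J = -359*(23 - 359) - 3015936 = -359*(-336) - 3015936 = 120624 - 3015936 = -2895312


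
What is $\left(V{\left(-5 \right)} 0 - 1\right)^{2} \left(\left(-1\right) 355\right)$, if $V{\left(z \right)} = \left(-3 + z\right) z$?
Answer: $-355$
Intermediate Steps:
$V{\left(z \right)} = z \left(-3 + z\right)$
$\left(V{\left(-5 \right)} 0 - 1\right)^{2} \left(\left(-1\right) 355\right) = \left(- 5 \left(-3 - 5\right) 0 - 1\right)^{2} \left(\left(-1\right) 355\right) = \left(\left(-5\right) \left(-8\right) 0 - 1\right)^{2} \left(-355\right) = \left(40 \cdot 0 - 1\right)^{2} \left(-355\right) = \left(0 - 1\right)^{2} \left(-355\right) = \left(-1\right)^{2} \left(-355\right) = 1 \left(-355\right) = -355$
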